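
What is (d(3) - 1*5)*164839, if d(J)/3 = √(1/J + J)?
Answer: -824195 + 164839*√30 ≈ 78665.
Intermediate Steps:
d(J) = 3*√(J + 1/J) (d(J) = 3*√(1/J + J) = 3*√(J + 1/J))
(d(3) - 1*5)*164839 = (3*√(3 + 1/3) - 1*5)*164839 = (3*√(3 + ⅓) - 5)*164839 = (3*√(10/3) - 5)*164839 = (3*(√30/3) - 5)*164839 = (√30 - 5)*164839 = (-5 + √30)*164839 = -824195 + 164839*√30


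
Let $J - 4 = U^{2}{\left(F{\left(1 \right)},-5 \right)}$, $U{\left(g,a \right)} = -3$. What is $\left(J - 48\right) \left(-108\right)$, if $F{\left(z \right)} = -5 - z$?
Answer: $3780$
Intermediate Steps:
$J = 13$ ($J = 4 + \left(-3\right)^{2} = 4 + 9 = 13$)
$\left(J - 48\right) \left(-108\right) = \left(13 - 48\right) \left(-108\right) = \left(-35\right) \left(-108\right) = 3780$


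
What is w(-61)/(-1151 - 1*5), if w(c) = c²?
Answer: -3721/1156 ≈ -3.2189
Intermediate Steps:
w(-61)/(-1151 - 1*5) = (-61)²/(-1151 - 1*5) = 3721/(-1151 - 5) = 3721/(-1156) = 3721*(-1/1156) = -3721/1156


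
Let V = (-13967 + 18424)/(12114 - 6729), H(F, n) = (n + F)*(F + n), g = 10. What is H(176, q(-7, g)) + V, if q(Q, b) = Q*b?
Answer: 60510317/5385 ≈ 11237.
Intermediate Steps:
H(F, n) = (F + n)² (H(F, n) = (F + n)*(F + n) = (F + n)²)
V = 4457/5385 ≈ 0.82767
H(176, q(-7, g)) + V = (176 - 7*10)² + 4457/5385 = (176 - 70)² + 4457/5385 = 106² + 4457/5385 = 11236 + 4457/5385 = 60510317/5385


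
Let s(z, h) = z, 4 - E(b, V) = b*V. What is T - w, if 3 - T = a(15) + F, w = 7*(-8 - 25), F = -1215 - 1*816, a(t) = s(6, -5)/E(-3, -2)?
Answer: 2268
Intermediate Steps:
E(b, V) = 4 - V*b (E(b, V) = 4 - b*V = 4 - V*b)
a(t) = -3 (a(t) = 6/(4 - 1*(-2)*(-3)) = 6/(4 - 6) = 6/(-2) = 6*(-½) = -3)
F = -2031 (F = -1215 - 816 = -2031)
w = -231 (w = 7*(-33) = -231)
T = 2037 (T = 3 - (-3 - 2031) = 3 - 1*(-2034) = 3 + 2034 = 2037)
T - w = 2037 - 1*(-231) = 2037 + 231 = 2268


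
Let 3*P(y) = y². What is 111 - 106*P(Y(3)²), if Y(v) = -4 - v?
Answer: -254173/3 ≈ -84724.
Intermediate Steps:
P(y) = y²/3
111 - 106*P(Y(3)²) = 111 - 106*((-4 - 1*3)²)²/3 = 111 - 106*((-4 - 3)²)²/3 = 111 - 106*((-7)²)²/3 = 111 - 106*49²/3 = 111 - 106*2401/3 = 111 - 254506/3 = -254173/3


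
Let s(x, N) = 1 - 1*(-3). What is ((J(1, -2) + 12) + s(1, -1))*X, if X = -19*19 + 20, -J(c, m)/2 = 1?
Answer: -4774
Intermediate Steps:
J(c, m) = -2 (J(c, m) = -2*1 = -2)
s(x, N) = 4 (s(x, N) = 1 + 3 = 4)
X = -341 (X = -361 + 20 = -341)
((J(1, -2) + 12) + s(1, -1))*X = ((-2 + 12) + 4)*(-341) = (10 + 4)*(-341) = 14*(-341) = -4774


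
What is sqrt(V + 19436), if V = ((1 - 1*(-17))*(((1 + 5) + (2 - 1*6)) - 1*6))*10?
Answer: 2*sqrt(4679) ≈ 136.81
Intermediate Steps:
V = -720 (V = ((1 + 17)*((6 + (2 - 6)) - 6))*10 = (18*((6 - 4) - 6))*10 = (18*(2 - 6))*10 = (18*(-4))*10 = -72*10 = -720)
sqrt(V + 19436) = sqrt(-720 + 19436) = sqrt(18716) = 2*sqrt(4679)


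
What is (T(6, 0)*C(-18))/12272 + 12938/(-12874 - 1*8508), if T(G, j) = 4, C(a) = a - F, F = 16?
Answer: -10105193/16399994 ≈ -0.61617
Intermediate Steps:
C(a) = -16 + a (C(a) = a - 1*16 = a - 16 = -16 + a)
(T(6, 0)*C(-18))/12272 + 12938/(-12874 - 1*8508) = (4*(-16 - 18))/12272 + 12938/(-12874 - 1*8508) = (4*(-34))*(1/12272) + 12938/(-12874 - 8508) = -136*1/12272 + 12938/(-21382) = -17/1534 + 12938*(-1/21382) = -17/1534 - 6469/10691 = -10105193/16399994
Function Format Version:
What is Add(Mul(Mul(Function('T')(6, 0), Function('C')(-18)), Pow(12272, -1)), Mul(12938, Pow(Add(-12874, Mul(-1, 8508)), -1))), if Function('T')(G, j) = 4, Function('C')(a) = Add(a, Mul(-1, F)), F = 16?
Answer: Rational(-10105193, 16399994) ≈ -0.61617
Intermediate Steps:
Function('C')(a) = Add(-16, a) (Function('C')(a) = Add(a, Mul(-1, 16)) = Add(a, -16) = Add(-16, a))
Add(Mul(Mul(Function('T')(6, 0), Function('C')(-18)), Pow(12272, -1)), Mul(12938, Pow(Add(-12874, Mul(-1, 8508)), -1))) = Add(Mul(Mul(4, Add(-16, -18)), Pow(12272, -1)), Mul(12938, Pow(Add(-12874, Mul(-1, 8508)), -1))) = Add(Mul(Mul(4, -34), Rational(1, 12272)), Mul(12938, Pow(Add(-12874, -8508), -1))) = Add(Mul(-136, Rational(1, 12272)), Mul(12938, Pow(-21382, -1))) = Add(Rational(-17, 1534), Mul(12938, Rational(-1, 21382))) = Add(Rational(-17, 1534), Rational(-6469, 10691)) = Rational(-10105193, 16399994)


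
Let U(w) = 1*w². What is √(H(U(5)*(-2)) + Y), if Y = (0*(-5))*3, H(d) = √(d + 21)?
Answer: 29^(¼)*√I ≈ 1.6409 + 1.6409*I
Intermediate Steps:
U(w) = w²
H(d) = √(21 + d)
Y = 0 (Y = 0*3 = 0)
√(H(U(5)*(-2)) + Y) = √(√(21 + 5²*(-2)) + 0) = √(√(21 + 25*(-2)) + 0) = √(√(21 - 50) + 0) = √(√(-29) + 0) = √(I*√29 + 0) = √(I*√29) = 29^(¼)*√I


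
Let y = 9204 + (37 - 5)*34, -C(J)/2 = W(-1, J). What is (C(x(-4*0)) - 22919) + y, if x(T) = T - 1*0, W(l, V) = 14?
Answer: -12655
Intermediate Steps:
x(T) = T (x(T) = T + 0 = T)
C(J) = -28 (C(J) = -2*14 = -28)
y = 10292 (y = 9204 + 32*34 = 9204 + 1088 = 10292)
(C(x(-4*0)) - 22919) + y = (-28 - 22919) + 10292 = -22947 + 10292 = -12655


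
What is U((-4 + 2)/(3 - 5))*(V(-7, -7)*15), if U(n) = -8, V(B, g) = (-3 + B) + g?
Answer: 2040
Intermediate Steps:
V(B, g) = -3 + B + g
U((-4 + 2)/(3 - 5))*(V(-7, -7)*15) = -8*(-3 - 7 - 7)*15 = -(-136)*15 = -8*(-255) = 2040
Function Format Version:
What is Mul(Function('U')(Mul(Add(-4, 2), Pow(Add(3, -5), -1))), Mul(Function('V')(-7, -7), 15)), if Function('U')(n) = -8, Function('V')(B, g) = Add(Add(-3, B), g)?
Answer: 2040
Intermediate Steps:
Function('V')(B, g) = Add(-3, B, g)
Mul(Function('U')(Mul(Add(-4, 2), Pow(Add(3, -5), -1))), Mul(Function('V')(-7, -7), 15)) = Mul(-8, Mul(Add(-3, -7, -7), 15)) = Mul(-8, Mul(-17, 15)) = Mul(-8, -255) = 2040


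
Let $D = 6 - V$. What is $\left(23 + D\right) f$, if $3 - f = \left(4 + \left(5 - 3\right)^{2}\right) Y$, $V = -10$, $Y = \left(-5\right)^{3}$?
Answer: $39117$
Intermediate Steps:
$Y = -125$
$f = 1003$ ($f = 3 - \left(4 + \left(5 - 3\right)^{2}\right) \left(-125\right) = 3 - \left(4 + 2^{2}\right) \left(-125\right) = 3 - \left(4 + 4\right) \left(-125\right) = 3 - 8 \left(-125\right) = 3 - -1000 = 3 + 1000 = 1003$)
$D = 16$ ($D = 6 - -10 = 6 + 10 = 16$)
$\left(23 + D\right) f = \left(23 + 16\right) 1003 = 39 \cdot 1003 = 39117$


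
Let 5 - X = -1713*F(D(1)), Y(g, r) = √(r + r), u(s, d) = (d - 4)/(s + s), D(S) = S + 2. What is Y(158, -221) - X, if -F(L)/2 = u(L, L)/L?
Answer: -586/3 + I*√442 ≈ -195.33 + 21.024*I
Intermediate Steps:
D(S) = 2 + S
u(s, d) = (-4 + d)/(2*s) (u(s, d) = (-4 + d)/((2*s)) = (-4 + d)*(1/(2*s)) = (-4 + d)/(2*s))
F(L) = -(-4 + L)/L² (F(L) = -2*(-4 + L)/(2*L)/L = -(-4 + L)/L²)
Y(g, r) = √2*√r (Y(g, r) = √(2*r) = √2*√r)
X = 586/3 (X = 5 - (-1713)*(4 - (2 + 1))/(2 + 1)² = 5 - (-1713)*(4 - 1*3)/3² = 5 - (-1713)*(4 - 3)/9 = 5 - (-1713)*(⅑)*1 = 5 - (-1713)/9 = 5 - 1*(-571/3) = 5 + 571/3 = 586/3 ≈ 195.33)
Y(158, -221) - X = √2*√(-221) - 1*586/3 = √2*(I*√221) - 586/3 = I*√442 - 586/3 = -586/3 + I*√442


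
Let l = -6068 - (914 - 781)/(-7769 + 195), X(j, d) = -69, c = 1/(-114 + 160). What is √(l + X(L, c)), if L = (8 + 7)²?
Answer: I*√7184712630/1082 ≈ 78.339*I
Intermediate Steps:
L = 225 (L = 15² = 225)
c = 1/46 ≈ 0.021739
l = -6565557/1082 (l = -6068 - 133/(-7574) = -6068 - 133*(-1)/7574 = -6068 - 1*(-19/1082) = -6068 + 19/1082 = -6565557/1082 ≈ -6068.0)
√(l + X(L, c)) = √(-6565557/1082 - 69) = √(-6640215/1082) = I*√7184712630/1082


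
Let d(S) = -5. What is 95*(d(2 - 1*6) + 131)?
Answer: 11970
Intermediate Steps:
95*(d(2 - 1*6) + 131) = 95*(-5 + 131) = 95*126 = 11970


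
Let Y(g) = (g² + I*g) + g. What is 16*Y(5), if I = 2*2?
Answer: 800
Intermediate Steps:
I = 4
Y(g) = g² + 5*g (Y(g) = (g² + 4*g) + g = g² + 5*g)
16*Y(5) = 16*(5*(5 + 5)) = 16*(5*10) = 16*50 = 800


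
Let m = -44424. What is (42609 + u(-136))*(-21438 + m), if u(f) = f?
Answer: -2797356726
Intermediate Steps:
(42609 + u(-136))*(-21438 + m) = (42609 - 136)*(-21438 - 44424) = 42473*(-65862) = -2797356726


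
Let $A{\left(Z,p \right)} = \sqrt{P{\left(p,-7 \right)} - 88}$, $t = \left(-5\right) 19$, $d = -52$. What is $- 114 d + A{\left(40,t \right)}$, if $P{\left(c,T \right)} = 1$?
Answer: $5928 + i \sqrt{87} \approx 5928.0 + 9.3274 i$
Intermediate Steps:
$t = -95$
$A{\left(Z,p \right)} = i \sqrt{87}$ ($A{\left(Z,p \right)} = \sqrt{1 - 88} = \sqrt{-87} = i \sqrt{87}$)
$- 114 d + A{\left(40,t \right)} = \left(-114\right) \left(-52\right) + i \sqrt{87} = 5928 + i \sqrt{87}$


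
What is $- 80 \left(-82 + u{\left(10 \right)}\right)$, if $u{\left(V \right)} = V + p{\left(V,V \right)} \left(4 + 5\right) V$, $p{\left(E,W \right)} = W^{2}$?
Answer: $-714240$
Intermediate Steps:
$u{\left(V \right)} = V + 9 V^{3}$ ($u{\left(V \right)} = V + V^{2} \left(4 + 5\right) V = V + V^{2} \cdot 9 V = V + 9 V^{2} V = V + 9 V^{3}$)
$- 80 \left(-82 + u{\left(10 \right)}\right) = - 80 \left(-82 + \left(10 + 9 \cdot 10^{3}\right)\right) = - 80 \left(-82 + \left(10 + 9 \cdot 1000\right)\right) = - 80 \left(-82 + \left(10 + 9000\right)\right) = - 80 \left(-82 + 9010\right) = \left(-80\right) 8928 = -714240$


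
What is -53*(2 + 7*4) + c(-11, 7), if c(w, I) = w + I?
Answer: -1594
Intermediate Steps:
c(w, I) = I + w
-53*(2 + 7*4) + c(-11, 7) = -53*(2 + 7*4) + (7 - 11) = -53*(2 + 28) - 4 = -53*30 - 4 = -1590 - 4 = -1594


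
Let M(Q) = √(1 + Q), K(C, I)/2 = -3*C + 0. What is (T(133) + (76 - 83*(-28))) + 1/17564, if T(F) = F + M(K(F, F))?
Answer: 44489613/17564 + I*√797 ≈ 2533.0 + 28.231*I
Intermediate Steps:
K(C, I) = -6*C (K(C, I) = 2*(-3*C + 0) = 2*(-3*C) = -6*C)
T(F) = F + √(1 - 6*F)
(T(133) + (76 - 83*(-28))) + 1/17564 = ((133 + √(1 - 6*133)) + (76 - 83*(-28))) + 1/17564 = ((133 + √(1 - 798)) + (76 + 2324)) + 1/17564 = ((133 + √(-797)) + 2400) + 1/17564 = ((133 + I*√797) + 2400) + 1/17564 = (2533 + I*√797) + 1/17564 = 44489613/17564 + I*√797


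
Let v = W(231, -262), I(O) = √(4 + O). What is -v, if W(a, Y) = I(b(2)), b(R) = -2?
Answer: -√2 ≈ -1.4142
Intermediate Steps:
W(a, Y) = √2 (W(a, Y) = √(4 - 2) = √2)
v = √2 ≈ 1.4142
-v = -√2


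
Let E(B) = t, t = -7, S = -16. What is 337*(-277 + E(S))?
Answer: -95708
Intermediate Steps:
E(B) = -7
337*(-277 + E(S)) = 337*(-277 - 7) = 337*(-284) = -95708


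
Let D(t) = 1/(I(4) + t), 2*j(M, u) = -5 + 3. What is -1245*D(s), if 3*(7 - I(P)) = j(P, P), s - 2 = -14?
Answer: 3735/14 ≈ 266.79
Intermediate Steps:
j(M, u) = -1 (j(M, u) = (-5 + 3)/2 = (½)*(-2) = -1)
s = -12 (s = 2 - 14 = -12)
I(P) = 22/3 (I(P) = 7 - ⅓*(-1) = 7 + ⅓ = 22/3)
D(t) = 1/(22/3 + t)
-1245*D(s) = -3735/(22 + 3*(-12)) = -3735/(22 - 36) = -3735/(-14) = -3735*(-1)/14 = -1245*(-3/14) = 3735/14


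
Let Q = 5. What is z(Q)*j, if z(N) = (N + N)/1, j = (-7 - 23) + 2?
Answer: -280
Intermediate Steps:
j = -28 (j = -30 + 2 = -28)
z(N) = 2*N (z(N) = (2*N)*1 = 2*N)
z(Q)*j = (2*5)*(-28) = 10*(-28) = -280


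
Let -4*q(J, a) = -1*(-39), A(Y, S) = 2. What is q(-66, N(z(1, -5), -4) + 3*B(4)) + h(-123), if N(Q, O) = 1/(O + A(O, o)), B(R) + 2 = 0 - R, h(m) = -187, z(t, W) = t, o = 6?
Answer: -787/4 ≈ -196.75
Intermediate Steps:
B(R) = -2 - R (B(R) = -2 + (0 - R) = -2 - R)
N(Q, O) = 1/(2 + O) (N(Q, O) = 1/(O + 2) = 1/(2 + O))
q(J, a) = -39/4 (q(J, a) = -(-1)*(-39)/4 = -¼*39 = -39/4)
q(-66, N(z(1, -5), -4) + 3*B(4)) + h(-123) = -39/4 - 187 = -787/4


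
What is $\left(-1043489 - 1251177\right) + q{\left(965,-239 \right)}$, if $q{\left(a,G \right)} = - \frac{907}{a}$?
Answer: $- \frac{2214353597}{965} \approx -2.2947 \cdot 10^{6}$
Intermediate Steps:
$\left(-1043489 - 1251177\right) + q{\left(965,-239 \right)} = \left(-1043489 - 1251177\right) - \frac{907}{965} = -2294666 - \frac{907}{965} = - \frac{2214353597}{965}$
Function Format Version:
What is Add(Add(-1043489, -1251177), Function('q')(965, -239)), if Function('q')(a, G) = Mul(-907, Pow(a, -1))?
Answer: Rational(-2214353597, 965) ≈ -2.2947e+6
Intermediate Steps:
Add(Add(-1043489, -1251177), Function('q')(965, -239)) = Add(Add(-1043489, -1251177), Mul(-907, Pow(965, -1))) = Add(-2294666, Mul(-907, Rational(1, 965))) = Add(-2294666, Rational(-907, 965)) = Rational(-2214353597, 965)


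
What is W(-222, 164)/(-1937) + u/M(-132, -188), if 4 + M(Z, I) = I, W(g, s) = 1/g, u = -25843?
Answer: 1852141999/13760448 ≈ 134.60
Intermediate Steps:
M(Z, I) = -4 + I
W(-222, 164)/(-1937) + u/M(-132, -188) = 1/(-222*(-1937)) - 25843/(-4 - 188) = -1/222*(-1/1937) - 25843/(-192) = 1/430014 - 25843*(-1/192) = 1/430014 + 25843/192 = 1852141999/13760448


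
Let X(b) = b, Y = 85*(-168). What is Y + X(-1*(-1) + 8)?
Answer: -14271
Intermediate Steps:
Y = -14280
Y + X(-1*(-1) + 8) = -14280 + (-1*(-1) + 8) = -14280 + (1 + 8) = -14280 + 9 = -14271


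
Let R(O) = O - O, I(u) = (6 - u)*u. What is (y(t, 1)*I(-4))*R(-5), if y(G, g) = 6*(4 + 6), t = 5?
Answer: 0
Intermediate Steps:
y(G, g) = 60 (y(G, g) = 6*10 = 60)
I(u) = u*(6 - u)
R(O) = 0
(y(t, 1)*I(-4))*R(-5) = (60*(-4*(6 - 1*(-4))))*0 = (60*(-4*(6 + 4)))*0 = (60*(-4*10))*0 = (60*(-40))*0 = -2400*0 = 0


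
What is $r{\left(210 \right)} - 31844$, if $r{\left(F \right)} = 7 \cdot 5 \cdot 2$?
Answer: $-31774$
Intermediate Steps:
$r{\left(F \right)} = 70$ ($r{\left(F \right)} = 35 \cdot 2 = 70$)
$r{\left(210 \right)} - 31844 = 70 - 31844 = -31774$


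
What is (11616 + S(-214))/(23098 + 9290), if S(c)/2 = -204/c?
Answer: 103593/288793 ≈ 0.35871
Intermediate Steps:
S(c) = -408/c (S(c) = 2*(-204/c) = -408/c)
(11616 + S(-214))/(23098 + 9290) = (11616 - 408/(-214))/(23098 + 9290) = (11616 - 408*(-1/214))/32388 = (11616 + 204/107)*(1/32388) = (1243116/107)*(1/32388) = 103593/288793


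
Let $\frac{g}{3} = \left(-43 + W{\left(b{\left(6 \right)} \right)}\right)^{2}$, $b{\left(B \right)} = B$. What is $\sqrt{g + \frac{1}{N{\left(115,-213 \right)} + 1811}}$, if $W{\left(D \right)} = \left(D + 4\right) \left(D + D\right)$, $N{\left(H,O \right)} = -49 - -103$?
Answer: $\frac{2 \sqrt{15466797485}}{1865} \approx 133.37$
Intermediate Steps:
$N{\left(H,O \right)} = 54$ ($N{\left(H,O \right)} = -49 + 103 = 54$)
$W{\left(D \right)} = 2 D \left(4 + D\right)$ ($W{\left(D \right)} = \left(4 + D\right) 2 D = 2 D \left(4 + D\right)$)
$g = 17787$ ($g = 3 \left(-43 + 2 \cdot 6 \left(4 + 6\right)\right)^{2} = 3 \left(-43 + 2 \cdot 6 \cdot 10\right)^{2} = 3 \left(-43 + 120\right)^{2} = 3 \cdot 77^{2} = 3 \cdot 5929 = 17787$)
$\sqrt{g + \frac{1}{N{\left(115,-213 \right)} + 1811}} = \sqrt{17787 + \frac{1}{54 + 1811}} = \sqrt{17787 + \frac{1}{1865}} = \sqrt{\frac{33172756}{1865}} = \frac{2 \sqrt{15466797485}}{1865}$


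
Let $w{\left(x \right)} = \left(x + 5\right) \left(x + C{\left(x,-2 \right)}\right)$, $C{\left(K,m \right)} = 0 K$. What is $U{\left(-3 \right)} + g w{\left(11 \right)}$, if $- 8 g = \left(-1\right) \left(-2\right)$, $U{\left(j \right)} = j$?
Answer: $-47$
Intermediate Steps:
$C{\left(K,m \right)} = 0$
$g = - \frac{1}{4}$ ($g = - \frac{\left(-1\right) \left(-2\right)}{8} = \left(- \frac{1}{8}\right) 2 = - \frac{1}{4} \approx -0.25$)
$w{\left(x \right)} = x \left(5 + x\right)$ ($w{\left(x \right)} = \left(x + 5\right) \left(x + 0\right) = \left(5 + x\right) x = x \left(5 + x\right)$)
$U{\left(-3 \right)} + g w{\left(11 \right)} = -3 - \frac{11 \left(5 + 11\right)}{4} = -3 - \frac{11 \cdot 16}{4} = -3 - 44 = -47$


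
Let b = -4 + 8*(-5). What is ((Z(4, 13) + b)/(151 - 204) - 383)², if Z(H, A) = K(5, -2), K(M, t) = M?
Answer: 410467600/2809 ≈ 1.4613e+5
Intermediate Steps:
Z(H, A) = 5
b = -44 (b = -4 - 40 = -44)
((Z(4, 13) + b)/(151 - 204) - 383)² = ((5 - 44)/(151 - 204) - 383)² = (-39/(-53) - 383)² = (-39*(-1/53) - 383)² = (39/53 - 383)² = (-20260/53)² = 410467600/2809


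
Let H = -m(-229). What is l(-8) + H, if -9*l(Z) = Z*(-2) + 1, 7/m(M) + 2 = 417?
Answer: -7118/3735 ≈ -1.9058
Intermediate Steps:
m(M) = 7/415 (m(M) = 7/(-2 + 417) = 7/415)
l(Z) = -1/9 + 2*Z/9 (l(Z) = -(Z*(-2) + 1)/9 = -(-2*Z + 1)/9 = -(1 - 2*Z)/9 = -1/9 + 2*Z/9)
H = -7/415 (H = -1*7/415 = -7/415 ≈ -0.016867)
l(-8) + H = (-1/9 + (2/9)*(-8)) - 7/415 = (-1/9 - 16/9) - 7/415 = -17/9 - 7/415 = -7118/3735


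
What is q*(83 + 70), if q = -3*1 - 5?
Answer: -1224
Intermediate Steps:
q = -8 (q = -3 - 5 = -8)
q*(83 + 70) = -8*(83 + 70) = -8*153 = -1224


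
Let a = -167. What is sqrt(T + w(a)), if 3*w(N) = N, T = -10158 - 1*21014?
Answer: I*sqrt(281049)/3 ≈ 176.71*I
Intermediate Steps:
T = -31172 (T = -10158 - 21014 = -31172)
w(N) = N/3
sqrt(T + w(a)) = sqrt(-31172 + (1/3)*(-167)) = sqrt(-31172 - 167/3) = sqrt(-93683/3) = I*sqrt(281049)/3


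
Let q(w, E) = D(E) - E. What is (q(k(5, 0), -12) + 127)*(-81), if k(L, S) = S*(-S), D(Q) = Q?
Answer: -10287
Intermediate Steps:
k(L, S) = -S²
q(w, E) = 0 (q(w, E) = E - E = 0)
(q(k(5, 0), -12) + 127)*(-81) = (0 + 127)*(-81) = 127*(-81) = -10287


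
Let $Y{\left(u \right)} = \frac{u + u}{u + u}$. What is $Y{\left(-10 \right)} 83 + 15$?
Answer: $98$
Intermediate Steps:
$Y{\left(u \right)} = 1$ ($Y{\left(u \right)} = \frac{2 u}{2 u} = 2 u \frac{1}{2 u} = 1$)
$Y{\left(-10 \right)} 83 + 15 = 1 \cdot 83 + 15 = 83 + 15 = 98$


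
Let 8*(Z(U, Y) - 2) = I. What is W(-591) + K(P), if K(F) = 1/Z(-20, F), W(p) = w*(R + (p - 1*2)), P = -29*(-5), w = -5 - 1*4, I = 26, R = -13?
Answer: 114538/21 ≈ 5454.2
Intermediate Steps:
w = -9 (w = -5 - 4 = -9)
P = 145
Z(U, Y) = 21/4 (Z(U, Y) = 2 + (1/8)*26 = 2 + 13/4 = 21/4)
W(p) = 135 - 9*p (W(p) = -9*(-13 + (p - 1*2)) = -9*(-13 + (p - 2)) = -9*(-13 + (-2 + p)) = -9*(-15 + p) = 135 - 9*p)
K(F) = 4/21 (K(F) = 1/(21/4) = 4/21)
W(-591) + K(P) = (135 - 9*(-591)) + 4/21 = (135 + 5319) + 4/21 = 5454 + 4/21 = 114538/21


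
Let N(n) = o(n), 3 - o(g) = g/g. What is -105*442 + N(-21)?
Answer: -46408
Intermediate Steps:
o(g) = 2 (o(g) = 3 - g/g = 3 - 1*1 = 3 - 1 = 2)
N(n) = 2
-105*442 + N(-21) = -105*442 + 2 = -46410 + 2 = -46408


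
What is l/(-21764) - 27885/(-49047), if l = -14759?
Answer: 443591271/355819636 ≈ 1.2467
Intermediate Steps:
l/(-21764) - 27885/(-49047) = -14759/(-21764) - 27885/(-49047) = -14759*(-1/21764) - 27885*(-1/49047) = 14759/21764 + 9295/16349 = 443591271/355819636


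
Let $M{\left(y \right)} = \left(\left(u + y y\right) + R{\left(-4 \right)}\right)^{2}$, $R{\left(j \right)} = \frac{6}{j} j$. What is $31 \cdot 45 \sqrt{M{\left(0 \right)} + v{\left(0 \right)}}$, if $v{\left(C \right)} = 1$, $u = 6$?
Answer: $1395 \sqrt{145} \approx 16798.0$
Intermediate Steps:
$R{\left(j \right)} = 6$
$M{\left(y \right)} = \left(12 + y^{2}\right)^{2}$ ($M{\left(y \right)} = \left(\left(6 + y y\right) + 6\right)^{2} = \left(\left(6 + y^{2}\right) + 6\right)^{2} = \left(12 + y^{2}\right)^{2}$)
$31 \cdot 45 \sqrt{M{\left(0 \right)} + v{\left(0 \right)}} = 31 \cdot 45 \sqrt{\left(12 + 0^{2}\right)^{2} + 1} = 1395 \sqrt{\left(12 + 0\right)^{2} + 1} = 1395 \sqrt{12^{2} + 1} = 1395 \sqrt{144 + 1} = 1395 \sqrt{145}$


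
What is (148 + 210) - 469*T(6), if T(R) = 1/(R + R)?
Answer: 3827/12 ≈ 318.92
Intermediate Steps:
T(R) = 1/(2*R)
(148 + 210) - 469*T(6) = (148 + 210) - 469/(2*6) = 358 - 469/(2*6) = 358 - 469*1/12 = 358 - 469/12 = 3827/12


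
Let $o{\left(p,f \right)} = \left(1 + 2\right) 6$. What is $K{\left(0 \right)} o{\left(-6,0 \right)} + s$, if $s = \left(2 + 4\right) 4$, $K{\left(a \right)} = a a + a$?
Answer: $24$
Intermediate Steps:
$o{\left(p,f \right)} = 18$ ($o{\left(p,f \right)} = 3 \cdot 6 = 18$)
$K{\left(a \right)} = a + a^{2}$ ($K{\left(a \right)} = a^{2} + a = a + a^{2}$)
$s = 24$ ($s = 6 \cdot 4 = 24$)
$K{\left(0 \right)} o{\left(-6,0 \right)} + s = 0 \left(1 + 0\right) 18 + 24 = 0 \cdot 1 \cdot 18 + 24 = 0 \cdot 18 + 24 = 0 + 24 = 24$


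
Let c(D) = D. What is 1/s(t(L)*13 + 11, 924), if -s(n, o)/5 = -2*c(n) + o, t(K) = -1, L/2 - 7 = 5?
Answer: -1/4640 ≈ -0.00021552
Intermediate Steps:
L = 24 (L = 14 + 2*5 = 14 + 10 = 24)
s(n, o) = -5*o + 10*n (s(n, o) = -5*(-2*n + o) = -5*(o - 2*n) = -5*o + 10*n)
1/s(t(L)*13 + 11, 924) = 1/(-5*924 + 10*(-1*13 + 11)) = 1/(-4620 + 10*(-13 + 11)) = 1/(-4620 + 10*(-2)) = 1/(-4620 - 20) = 1/(-4640) = -1/4640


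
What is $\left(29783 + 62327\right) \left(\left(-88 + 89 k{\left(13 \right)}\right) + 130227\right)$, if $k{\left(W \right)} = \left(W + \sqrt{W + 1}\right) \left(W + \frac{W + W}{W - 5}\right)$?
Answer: $\frac{27437772855}{2} + \frac{266428175 \sqrt{14}}{2} \approx 1.4217 \cdot 10^{10}$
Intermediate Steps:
$k{\left(W \right)} = \left(W + \sqrt{1 + W}\right) \left(W + \frac{2 W}{-5 + W}\right)$
$\left(29783 + 62327\right) \left(\left(-88 + 89 k{\left(13 \right)}\right) + 130227\right) = \left(29783 + 62327\right) \left(\left(-88 + 89 \frac{13 \left(13^{2} - 39 - 3 \sqrt{1 + 13} + 13 \sqrt{1 + 13}\right)}{-5 + 13}\right) + 130227\right) = 92110 \left(\left(-88 + 89 \frac{13 \left(169 - 39 - 3 \sqrt{14} + 13 \sqrt{14}\right)}{8}\right) + 130227\right) = 92110 \left(\left(-88 + 89 \cdot 13 \cdot \frac{1}{8} \left(130 + 10 \sqrt{14}\right)\right) + 130227\right) = 92110 \left(\left(-88 + 89 \left(\frac{845}{4} + \frac{65 \sqrt{14}}{4}\right)\right) + 130227\right) = 92110 \left(\left(-88 + \left(\frac{75205}{4} + \frac{5785 \sqrt{14}}{4}\right)\right) + 130227\right) = 92110 \left(\left(\frac{74853}{4} + \frac{5785 \sqrt{14}}{4}\right) + 130227\right) = 92110 \left(\frac{595761}{4} + \frac{5785 \sqrt{14}}{4}\right) = \frac{27437772855}{2} + \frac{266428175 \sqrt{14}}{2}$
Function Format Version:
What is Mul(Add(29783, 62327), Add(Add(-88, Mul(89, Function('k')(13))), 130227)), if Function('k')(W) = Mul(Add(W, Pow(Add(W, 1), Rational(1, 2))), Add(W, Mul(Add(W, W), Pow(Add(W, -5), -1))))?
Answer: Add(Rational(27437772855, 2), Mul(Rational(266428175, 2), Pow(14, Rational(1, 2)))) ≈ 1.4217e+10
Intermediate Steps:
Function('k')(W) = Mul(Add(W, Pow(Add(1, W), Rational(1, 2))), Add(W, Mul(2, W, Pow(Add(-5, W), -1)))) (Function('k')(W) = Mul(Add(W, Pow(Add(1, W), Rational(1, 2))), Add(W, Mul(Mul(2, W), Pow(Add(-5, W), -1)))) = Mul(Add(W, Pow(Add(1, W), Rational(1, 2))), Add(W, Mul(2, W, Pow(Add(-5, W), -1)))))
Mul(Add(29783, 62327), Add(Add(-88, Mul(89, Function('k')(13))), 130227)) = Mul(Add(29783, 62327), Add(Add(-88, Mul(89, Mul(13, Pow(Add(-5, 13), -1), Add(Pow(13, 2), Mul(-3, 13), Mul(-3, Pow(Add(1, 13), Rational(1, 2))), Mul(13, Pow(Add(1, 13), Rational(1, 2))))))), 130227)) = Mul(92110, Add(Add(-88, Mul(89, Mul(13, Pow(8, -1), Add(169, -39, Mul(-3, Pow(14, Rational(1, 2))), Mul(13, Pow(14, Rational(1, 2))))))), 130227)) = Mul(92110, Add(Add(-88, Mul(89, Mul(13, Rational(1, 8), Add(130, Mul(10, Pow(14, Rational(1, 2))))))), 130227)) = Mul(92110, Add(Add(-88, Mul(89, Add(Rational(845, 4), Mul(Rational(65, 4), Pow(14, Rational(1, 2)))))), 130227)) = Mul(92110, Add(Add(-88, Add(Rational(75205, 4), Mul(Rational(5785, 4), Pow(14, Rational(1, 2))))), 130227)) = Mul(92110, Add(Add(Rational(74853, 4), Mul(Rational(5785, 4), Pow(14, Rational(1, 2)))), 130227)) = Mul(92110, Add(Rational(595761, 4), Mul(Rational(5785, 4), Pow(14, Rational(1, 2))))) = Add(Rational(27437772855, 2), Mul(Rational(266428175, 2), Pow(14, Rational(1, 2))))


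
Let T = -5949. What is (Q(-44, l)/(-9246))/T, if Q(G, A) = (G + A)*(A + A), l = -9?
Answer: 53/3055803 ≈ 1.7344e-5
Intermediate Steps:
Q(G, A) = 2*A*(A + G) (Q(G, A) = (A + G)*(2*A) = 2*A*(A + G))
(Q(-44, l)/(-9246))/T = ((2*(-9)*(-9 - 44))/(-9246))/(-5949) = ((2*(-9)*(-53))*(-1/9246))*(-1/5949) = (954*(-1/9246))*(-1/5949) = -159/1541*(-1/5949) = 53/3055803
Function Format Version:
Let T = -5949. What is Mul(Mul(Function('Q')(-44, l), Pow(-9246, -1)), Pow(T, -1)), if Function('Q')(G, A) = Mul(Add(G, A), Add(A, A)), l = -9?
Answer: Rational(53, 3055803) ≈ 1.7344e-5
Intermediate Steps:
Function('Q')(G, A) = Mul(2, A, Add(A, G)) (Function('Q')(G, A) = Mul(Add(A, G), Mul(2, A)) = Mul(2, A, Add(A, G)))
Mul(Mul(Function('Q')(-44, l), Pow(-9246, -1)), Pow(T, -1)) = Mul(Mul(Mul(2, -9, Add(-9, -44)), Pow(-9246, -1)), Pow(-5949, -1)) = Mul(Mul(Mul(2, -9, -53), Rational(-1, 9246)), Rational(-1, 5949)) = Mul(Mul(954, Rational(-1, 9246)), Rational(-1, 5949)) = Mul(Rational(-159, 1541), Rational(-1, 5949)) = Rational(53, 3055803)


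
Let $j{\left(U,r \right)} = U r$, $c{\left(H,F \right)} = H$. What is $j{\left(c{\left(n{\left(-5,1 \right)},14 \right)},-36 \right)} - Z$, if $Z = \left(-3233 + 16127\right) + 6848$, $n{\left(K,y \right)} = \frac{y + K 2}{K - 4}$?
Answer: $-19778$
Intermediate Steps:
$n{\left(K,y \right)} = \frac{y + 2 K}{-4 + K}$
$Z = 19742$ ($Z = 12894 + 6848 = 19742$)
$j{\left(c{\left(n{\left(-5,1 \right)},14 \right)},-36 \right)} - Z = \frac{1 + 2 \left(-5\right)}{-4 - 5} \left(-36\right) - 19742 = \frac{1 - 10}{-9} \left(-36\right) - 19742 = \left(- \frac{1}{9}\right) \left(-9\right) \left(-36\right) - 19742 = 1 \left(-36\right) - 19742 = -36 - 19742 = -19778$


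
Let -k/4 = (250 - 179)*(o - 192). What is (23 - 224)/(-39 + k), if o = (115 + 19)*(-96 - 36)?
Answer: -67/1692627 ≈ -3.9583e-5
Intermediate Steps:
o = -17688 (o = 134*(-132) = -17688)
k = 5077920 (k = -4*(250 - 179)*(-17688 - 192) = -284*(-17880) = -4*(-1269480) = 5077920)
(23 - 224)/(-39 + k) = (23 - 224)/(-39 + 5077920) = -201/5077881 = -201*1/5077881 = -67/1692627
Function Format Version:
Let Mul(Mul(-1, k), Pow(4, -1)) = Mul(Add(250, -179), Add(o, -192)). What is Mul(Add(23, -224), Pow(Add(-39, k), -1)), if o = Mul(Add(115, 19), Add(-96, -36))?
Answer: Rational(-67, 1692627) ≈ -3.9583e-5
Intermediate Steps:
o = -17688 (o = Mul(134, -132) = -17688)
k = 5077920 (k = Mul(-4, Mul(Add(250, -179), Add(-17688, -192))) = Mul(-4, Mul(71, -17880)) = Mul(-4, -1269480) = 5077920)
Mul(Add(23, -224), Pow(Add(-39, k), -1)) = Mul(Add(23, -224), Pow(Add(-39, 5077920), -1)) = Mul(-201, Pow(5077881, -1)) = Mul(-201, Rational(1, 5077881)) = Rational(-67, 1692627)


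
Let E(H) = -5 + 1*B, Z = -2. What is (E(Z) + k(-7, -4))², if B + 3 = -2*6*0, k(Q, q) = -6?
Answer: 196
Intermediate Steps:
B = -3 (B = -3 - 2*6*0 = -3 - 12*0 = -3 + 0 = -3)
E(H) = -8 (E(H) = -5 + 1*(-3) = -5 - 3 = -8)
(E(Z) + k(-7, -4))² = (-8 - 6)² = (-14)² = 196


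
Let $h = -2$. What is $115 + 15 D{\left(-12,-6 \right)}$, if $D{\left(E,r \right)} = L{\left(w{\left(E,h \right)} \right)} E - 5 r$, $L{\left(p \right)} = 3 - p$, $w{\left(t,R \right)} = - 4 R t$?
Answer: $-17255$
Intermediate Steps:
$w{\left(t,R \right)} = - 4 R t$
$D{\left(E,r \right)} = - 5 r + E \left(3 - 8 E\right)$ ($D{\left(E,r \right)} = \left(3 - \left(-4\right) \left(-2\right) E\right) E - 5 r = \left(3 - 8 E\right) E - 5 r = E \left(3 - 8 E\right) - 5 r = - 5 r + E \left(3 - 8 E\right)$)
$115 + 15 D{\left(-12,-6 \right)} = 115 + 15 \left(\left(-5\right) \left(-6\right) - - 12 \left(-3 + 8 \left(-12\right)\right)\right) = 115 + 15 \left(30 - - 12 \left(-3 - 96\right)\right) = 115 + 15 \left(30 - \left(-12\right) \left(-99\right)\right) = 115 + 15 \left(30 - 1188\right) = 115 + 15 \left(-1158\right) = 115 - 17370 = -17255$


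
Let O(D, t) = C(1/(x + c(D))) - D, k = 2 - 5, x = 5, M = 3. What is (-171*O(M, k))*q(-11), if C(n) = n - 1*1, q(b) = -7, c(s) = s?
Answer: -37107/8 ≈ -4638.4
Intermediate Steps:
C(n) = -1 + n (C(n) = n - 1 = -1 + n)
k = -3
O(D, t) = -1 + 1/(5 + D) - D (O(D, t) = (-1 + 1/(5 + D)) - D = -1 + 1/(5 + D) - D)
(-171*O(M, k))*q(-11) = -171*(1 - (1 + 3)*(5 + 3))/(5 + 3)*(-7) = -171*(1 - 1*4*8)/8*(-7) = -171*(1 - 32)/8*(-7) = -171*(-31)/8*(-7) = -171*(-31/8)*(-7) = (5301/8)*(-7) = -37107/8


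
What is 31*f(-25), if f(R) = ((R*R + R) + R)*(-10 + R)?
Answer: -623875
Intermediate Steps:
f(R) = (-10 + R)*(R**2 + 2*R) (f(R) = ((R**2 + R) + R)*(-10 + R) = ((R + R**2) + R)*(-10 + R) = (R**2 + 2*R)*(-10 + R) = (-10 + R)*(R**2 + 2*R))
31*f(-25) = 31*(-25*(-20 + (-25)**2 - 8*(-25))) = 31*(-25*(-20 + 625 + 200)) = 31*(-25*805) = 31*(-20125) = -623875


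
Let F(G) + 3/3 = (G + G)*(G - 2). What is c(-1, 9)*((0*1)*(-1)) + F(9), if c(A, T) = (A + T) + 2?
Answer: 125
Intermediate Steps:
F(G) = -1 + 2*G*(-2 + G) (F(G) = -1 + (G + G)*(G - 2) = -1 + (2*G)*(-2 + G) = -1 + 2*G*(-2 + G))
c(A, T) = 2 + A + T
c(-1, 9)*((0*1)*(-1)) + F(9) = (2 - 1 + 9)*((0*1)*(-1)) + (-1 - 4*9 + 2*9²) = 10*(0*(-1)) + (-1 - 36 + 2*81) = 10*0 + (-1 - 36 + 162) = 0 + 125 = 125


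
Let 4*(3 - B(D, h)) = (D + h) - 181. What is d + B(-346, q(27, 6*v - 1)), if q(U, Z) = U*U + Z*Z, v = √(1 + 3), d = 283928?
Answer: 1135401/4 ≈ 2.8385e+5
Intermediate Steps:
v = 2 (v = √4 = 2)
q(U, Z) = U² + Z²
B(D, h) = 193/4 - D/4 - h/4 (B(D, h) = 3 - ((D + h) - 181)/4 = 3 - (-181 + D + h)/4 = 3 + (181/4 - D/4 - h/4) = 193/4 - D/4 - h/4)
d + B(-346, q(27, 6*v - 1)) = 283928 + (193/4 - ¼*(-346) - (27² + (6*2 - 1)²)/4) = 283928 + (193/4 + 173/2 - (729 + (12 - 1)²)/4) = 283928 + (193/4 + 173/2 - (729 + 11²)/4) = 283928 + (193/4 + 173/2 - (729 + 121)/4) = 283928 + (193/4 + 173/2 - ¼*850) = 283928 + (193/4 + 173/2 - 425/2) = 283928 - 311/4 = 1135401/4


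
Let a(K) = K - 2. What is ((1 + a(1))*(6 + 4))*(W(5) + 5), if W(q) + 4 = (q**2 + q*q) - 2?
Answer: 0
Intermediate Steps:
a(K) = -2 + K
W(q) = -6 + 2*q**2 (W(q) = -4 + ((q**2 + q*q) - 2) = -4 + ((q**2 + q**2) - 2) = -4 + (2*q**2 - 2) = -4 + (-2 + 2*q**2) = -6 + 2*q**2)
((1 + a(1))*(6 + 4))*(W(5) + 5) = ((1 + (-2 + 1))*(6 + 4))*((-6 + 2*5**2) + 5) = ((1 - 1)*10)*((-6 + 2*25) + 5) = (0*10)*((-6 + 50) + 5) = 0*(44 + 5) = 0*49 = 0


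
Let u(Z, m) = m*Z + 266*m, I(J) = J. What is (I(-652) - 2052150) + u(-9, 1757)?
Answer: -1601253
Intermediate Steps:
u(Z, m) = 266*m + Z*m (u(Z, m) = Z*m + 266*m = 266*m + Z*m)
(I(-652) - 2052150) + u(-9, 1757) = (-652 - 2052150) + 1757*(266 - 9) = -2052802 + 1757*257 = -2052802 + 451549 = -1601253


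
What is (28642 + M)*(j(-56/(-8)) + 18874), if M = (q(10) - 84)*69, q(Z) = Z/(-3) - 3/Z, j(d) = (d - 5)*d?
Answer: 2133900132/5 ≈ 4.2678e+8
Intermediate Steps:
j(d) = d*(-5 + d) (j(d) = (-5 + d)*d = d*(-5 + d))
q(Z) = -3/Z - Z/3 (q(Z) = Z*(-⅓) - 3/Z = -Z/3 - 3/Z = -3/Z - Z/3)
M = -60467/10 (M = ((-3/10 - ⅓*10) - 84)*69 = ((-3*⅒ - 10/3) - 84)*69 = ((-3/10 - 10/3) - 84)*69 = (-109/30 - 84)*69 = -2629/30*69 = -60467/10 ≈ -6046.7)
(28642 + M)*(j(-56/(-8)) + 18874) = (28642 - 60467/10)*((-56/(-8))*(-5 - 56/(-8)) + 18874) = 225953*((-56*(-⅛))*(-5 - 56*(-⅛)) + 18874)/10 = 225953*(7*(-5 + 7) + 18874)/10 = 225953*(7*2 + 18874)/10 = 225953*(14 + 18874)/10 = (225953/10)*18888 = 2133900132/5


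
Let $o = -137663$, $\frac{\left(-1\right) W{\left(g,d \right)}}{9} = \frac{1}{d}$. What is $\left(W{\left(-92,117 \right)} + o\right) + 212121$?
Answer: $\frac{967953}{13} \approx 74458.0$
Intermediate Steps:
$W{\left(g,d \right)} = - \frac{9}{d}$
$\left(W{\left(-92,117 \right)} + o\right) + 212121 = \left(- \frac{9}{117} - 137663\right) + 212121 = \left(\left(-9\right) \frac{1}{117} - 137663\right) + 212121 = \left(- \frac{1}{13} - 137663\right) + 212121 = - \frac{1789620}{13} + 212121 = \frac{967953}{13}$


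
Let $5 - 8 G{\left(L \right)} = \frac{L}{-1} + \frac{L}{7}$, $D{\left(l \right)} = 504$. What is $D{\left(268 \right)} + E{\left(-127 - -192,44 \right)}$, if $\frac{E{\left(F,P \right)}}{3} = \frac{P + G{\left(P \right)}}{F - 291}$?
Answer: $\frac{6370335}{12656} \approx 503.35$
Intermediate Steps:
$G{\left(L \right)} = \frac{5}{8} + \frac{3 L}{28}$ ($G{\left(L \right)} = \frac{5}{8} - \frac{\frac{L}{-1} + \frac{L}{7}}{8} = \frac{5}{8} - \frac{L \left(-1\right) + L \frac{1}{7}}{8} = \frac{5}{8} - \frac{- L + \frac{L}{7}}{8} = \frac{5}{8} - \frac{\left(- \frac{6}{7}\right) L}{8} = \frac{5}{8} + \frac{3 L}{28}$)
$E{\left(F,P \right)} = \frac{3 \left(\frac{5}{8} + \frac{31 P}{28}\right)}{-291 + F}$ ($E{\left(F,P \right)} = 3 \frac{P + \left(\frac{5}{8} + \frac{3 P}{28}\right)}{F - 291} = 3 \frac{\frac{5}{8} + \frac{31 P}{28}}{-291 + F} = \frac{3 \left(\frac{5}{8} + \frac{31 P}{28}\right)}{-291 + F}$)
$D{\left(268 \right)} + E{\left(-127 - -192,44 \right)} = 504 + \frac{3 \left(35 + 62 \cdot 44\right)}{56 \left(-291 - -65\right)} = 504 + \frac{3 \left(35 + 2728\right)}{56 \left(-291 + \left(-127 + 192\right)\right)} = 504 + \frac{3}{56} \frac{1}{-291 + 65} \cdot 2763 = 504 + \frac{3}{56} \frac{1}{-226} \cdot 2763 = 504 + \frac{3}{56} \left(- \frac{1}{226}\right) 2763 = 504 - \frac{8289}{12656} = \frac{6370335}{12656}$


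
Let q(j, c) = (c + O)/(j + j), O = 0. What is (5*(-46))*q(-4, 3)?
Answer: 345/4 ≈ 86.250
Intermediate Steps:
q(j, c) = c/(2*j) (q(j, c) = (c + 0)/(j + j) = c/((2*j)) = c*(1/(2*j)) = c/(2*j))
(5*(-46))*q(-4, 3) = (5*(-46))*((½)*3/(-4)) = -115*3*(-1)/4 = -230*(-3/8) = 345/4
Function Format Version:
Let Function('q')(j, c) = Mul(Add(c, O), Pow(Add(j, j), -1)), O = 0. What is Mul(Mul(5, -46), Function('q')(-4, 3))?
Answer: Rational(345, 4) ≈ 86.250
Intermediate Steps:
Function('q')(j, c) = Mul(Rational(1, 2), c, Pow(j, -1)) (Function('q')(j, c) = Mul(Add(c, 0), Pow(Add(j, j), -1)) = Mul(c, Pow(Mul(2, j), -1)) = Mul(c, Mul(Rational(1, 2), Pow(j, -1))) = Mul(Rational(1, 2), c, Pow(j, -1)))
Mul(Mul(5, -46), Function('q')(-4, 3)) = Mul(Mul(5, -46), Mul(Rational(1, 2), 3, Pow(-4, -1))) = Mul(-230, Mul(Rational(1, 2), 3, Rational(-1, 4))) = Mul(-230, Rational(-3, 8)) = Rational(345, 4)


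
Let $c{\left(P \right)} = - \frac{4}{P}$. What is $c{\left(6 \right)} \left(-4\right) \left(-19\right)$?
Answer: $- \frac{152}{3} \approx -50.667$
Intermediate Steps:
$c{\left(6 \right)} \left(-4\right) \left(-19\right) = - \frac{4}{6} \left(-4\right) \left(-19\right) = \left(-4\right) \frac{1}{6} \left(-4\right) \left(-19\right) = \left(- \frac{2}{3}\right) \left(-4\right) \left(-19\right) = \frac{8}{3} \left(-19\right) = - \frac{152}{3}$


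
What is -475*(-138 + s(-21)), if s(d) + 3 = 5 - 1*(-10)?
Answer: 59850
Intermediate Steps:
s(d) = 12 (s(d) = -3 + (5 - 1*(-10)) = -3 + (5 + 10) = -3 + 15 = 12)
-475*(-138 + s(-21)) = -475*(-138 + 12) = -475*(-126) = 59850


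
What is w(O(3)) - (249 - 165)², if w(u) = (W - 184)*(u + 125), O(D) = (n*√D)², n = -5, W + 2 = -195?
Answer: -83256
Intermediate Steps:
W = -197 (W = -2 - 195 = -197)
O(D) = 25*D (O(D) = (-5*√D)² = 25*D)
w(u) = -47625 - 381*u (w(u) = (-197 - 184)*(u + 125) = -381*(125 + u) = -47625 - 381*u)
w(O(3)) - (249 - 165)² = (-47625 - 9525*3) - (249 - 165)² = (-47625 - 381*75) - 1*84² = (-47625 - 28575) - 1*7056 = -76200 - 7056 = -83256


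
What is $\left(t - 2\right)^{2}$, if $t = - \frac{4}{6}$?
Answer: $\frac{64}{9} \approx 7.1111$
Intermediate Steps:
$t = - \frac{2}{3}$ ($t = \left(-4\right) \frac{1}{6} = - \frac{2}{3} \approx -0.66667$)
$\left(t - 2\right)^{2} = \left(- \frac{2}{3} - 2\right)^{2} = \left(- \frac{8}{3}\right)^{2} = \frac{64}{9}$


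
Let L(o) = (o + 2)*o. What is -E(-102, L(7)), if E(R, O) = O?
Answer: -63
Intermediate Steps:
L(o) = o*(2 + o) (L(o) = (2 + o)*o = o*(2 + o))
-E(-102, L(7)) = -7*(2 + 7) = -7*9 = -1*63 = -63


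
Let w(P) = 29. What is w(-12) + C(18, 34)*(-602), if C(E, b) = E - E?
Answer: 29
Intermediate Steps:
C(E, b) = 0
w(-12) + C(18, 34)*(-602) = 29 + 0*(-602) = 29 + 0 = 29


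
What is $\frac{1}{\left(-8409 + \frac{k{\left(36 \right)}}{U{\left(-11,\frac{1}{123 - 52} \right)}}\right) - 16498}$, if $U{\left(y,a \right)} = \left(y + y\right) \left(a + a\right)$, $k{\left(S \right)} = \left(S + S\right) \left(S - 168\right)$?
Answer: $- \frac{1}{9571} \approx -0.00010448$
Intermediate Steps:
$k{\left(S \right)} = 2 S \left(-168 + S\right)$
$U{\left(y,a \right)} = 4 a y$ ($U{\left(y,a \right)} = 2 y 2 a = 4 a y$)
$\frac{1}{\left(-8409 + \frac{k{\left(36 \right)}}{U{\left(-11,\frac{1}{123 - 52} \right)}}\right) - 16498} = \frac{1}{\left(-8409 + \frac{2 \cdot 36 \left(-168 + 36\right)}{4 \frac{1}{123 - 52} \left(-11\right)}\right) - 16498} = \frac{1}{\left(-8409 + \frac{2 \cdot 36 \left(-132\right)}{4 \cdot \frac{1}{71} \left(-11\right)}\right) - 16498} = \frac{1}{\left(-8409 - \frac{9504}{4 \cdot \frac{1}{71} \left(-11\right)}\right) - 16498} = \frac{1}{\left(-8409 - \frac{9504}{- \frac{44}{71}}\right) - 16498} = \frac{1}{\left(-8409 - -15336\right) - 16498} = \frac{1}{\left(-8409 + 15336\right) - 16498} = \frac{1}{6927 - 16498} = \frac{1}{-9571} = - \frac{1}{9571}$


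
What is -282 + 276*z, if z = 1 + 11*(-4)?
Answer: -12150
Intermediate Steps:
z = -43 (z = 1 - 44 = -43)
-282 + 276*z = -282 + 276*(-43) = -282 - 11868 = -12150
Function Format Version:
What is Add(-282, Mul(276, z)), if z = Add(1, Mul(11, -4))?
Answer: -12150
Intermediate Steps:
z = -43 (z = Add(1, -44) = -43)
Add(-282, Mul(276, z)) = Add(-282, Mul(276, -43)) = Add(-282, -11868) = -12150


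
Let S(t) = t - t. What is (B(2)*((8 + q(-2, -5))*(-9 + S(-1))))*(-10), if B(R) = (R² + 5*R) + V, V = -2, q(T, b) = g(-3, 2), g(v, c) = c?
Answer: 10800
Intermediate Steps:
q(T, b) = 2
S(t) = 0
B(R) = -2 + R² + 5*R (B(R) = (R² + 5*R) - 2 = -2 + R² + 5*R)
(B(2)*((8 + q(-2, -5))*(-9 + S(-1))))*(-10) = ((-2 + 2² + 5*2)*((8 + 2)*(-9 + 0)))*(-10) = ((-2 + 4 + 10)*(10*(-9)))*(-10) = (12*(-90))*(-10) = -1080*(-10) = 10800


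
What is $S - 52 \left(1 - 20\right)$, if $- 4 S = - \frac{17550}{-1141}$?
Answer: $\frac{2245841}{2282} \approx 984.15$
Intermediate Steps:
$S = - \frac{8775}{2282}$ ($S = - \frac{\left(-17550\right) \frac{1}{-1141}}{4} = - \frac{\left(-17550\right) \left(- \frac{1}{1141}\right)}{4} = \left(- \frac{1}{4}\right) \frac{17550}{1141} = - \frac{8775}{2282} \approx -3.8453$)
$S - 52 \left(1 - 20\right) = - \frac{8775}{2282} - 52 \left(1 - 20\right) = - \frac{8775}{2282} - -988 = - \frac{8775}{2282} + 988 = \frac{2245841}{2282}$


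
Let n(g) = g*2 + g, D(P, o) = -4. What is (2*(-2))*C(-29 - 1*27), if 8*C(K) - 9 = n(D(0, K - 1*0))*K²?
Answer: 37623/2 ≈ 18812.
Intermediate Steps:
n(g) = 3*g (n(g) = 2*g + g = 3*g)
C(K) = 9/8 - 3*K²/2 (C(K) = 9/8 + ((3*(-4))*K²)/8 = 9/8 + (-12*K²)/8 = 9/8 - 3*K²/2)
(2*(-2))*C(-29 - 1*27) = (2*(-2))*(9/8 - 3*(-29 - 1*27)²/2) = -4*(9/8 - 3*(-29 - 27)²/2) = -4*(9/8 - 3/2*(-56)²) = -4*(9/8 - 3/2*3136) = -4*(9/8 - 4704) = -4*(-37623/8) = 37623/2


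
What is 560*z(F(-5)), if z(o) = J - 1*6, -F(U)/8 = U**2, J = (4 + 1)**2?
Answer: 10640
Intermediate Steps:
J = 25 (J = 5**2 = 25)
F(U) = -8*U**2
z(o) = 19 (z(o) = 25 - 1*6 = 25 - 6 = 19)
560*z(F(-5)) = 560*19 = 10640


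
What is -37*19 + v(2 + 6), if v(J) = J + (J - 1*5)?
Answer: -692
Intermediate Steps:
v(J) = -5 + 2*J (v(J) = J + (J - 5) = J + (-5 + J) = -5 + 2*J)
-37*19 + v(2 + 6) = -37*19 + (-5 + 2*(2 + 6)) = -703 + (-5 + 2*8) = -703 + (-5 + 16) = -703 + 11 = -692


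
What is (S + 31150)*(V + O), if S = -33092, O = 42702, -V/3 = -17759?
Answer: -186391218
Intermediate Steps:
V = 53277 (V = -3*(-17759) = 53277)
(S + 31150)*(V + O) = (-33092 + 31150)*(53277 + 42702) = -1942*95979 = -186391218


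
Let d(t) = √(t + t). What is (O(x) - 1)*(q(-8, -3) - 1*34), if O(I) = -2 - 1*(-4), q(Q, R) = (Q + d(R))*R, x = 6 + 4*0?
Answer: -10 - 3*I*√6 ≈ -10.0 - 7.3485*I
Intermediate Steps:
d(t) = √2*√t (d(t) = √(2*t) = √2*√t)
x = 6 (x = 6 + 0 = 6)
q(Q, R) = R*(Q + √2*√R) (q(Q, R) = (Q + √2*√R)*R = R*(Q + √2*√R))
O(I) = 2 (O(I) = -2 + 4 = 2)
(O(x) - 1)*(q(-8, -3) - 1*34) = (2 - 1)*(-3*(-8 + √2*√(-3)) - 1*34) = 1*(-3*(-8 + √2*(I*√3)) - 34) = 1*(-3*(-8 + I*√6) - 34) = 1*((24 - 3*I*√6) - 34) = 1*(-10 - 3*I*√6) = -10 - 3*I*√6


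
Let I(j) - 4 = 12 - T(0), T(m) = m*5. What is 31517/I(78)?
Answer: 31517/16 ≈ 1969.8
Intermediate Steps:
T(m) = 5*m
I(j) = 16 (I(j) = 4 + (12 - 5*0) = 4 + (12 - 1*0) = 4 + (12 + 0) = 4 + 12 = 16)
31517/I(78) = 31517/16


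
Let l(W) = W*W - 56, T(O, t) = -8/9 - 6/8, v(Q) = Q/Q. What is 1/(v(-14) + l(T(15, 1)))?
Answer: -1296/67799 ≈ -0.019115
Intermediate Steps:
v(Q) = 1
T(O, t) = -59/36 (T(O, t) = -8*⅑ - 6*⅛ = -8/9 - ¾ = -59/36)
l(W) = -56 + W² (l(W) = W² - 56 = -56 + W²)
1/(v(-14) + l(T(15, 1))) = 1/(1 + (-56 + (-59/36)²)) = 1/(1 + (-56 + 3481/1296)) = 1/(1 - 69095/1296) = 1/(-67799/1296) = -1296/67799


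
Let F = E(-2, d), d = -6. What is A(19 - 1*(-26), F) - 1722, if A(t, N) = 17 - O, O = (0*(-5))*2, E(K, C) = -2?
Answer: -1705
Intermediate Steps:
O = 0 (O = 0*2 = 0)
F = -2
A(t, N) = 17 (A(t, N) = 17 - 1*0 = 17 + 0 = 17)
A(19 - 1*(-26), F) - 1722 = 17 - 1722 = -1705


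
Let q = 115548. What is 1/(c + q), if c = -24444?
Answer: 1/91104 ≈ 1.0976e-5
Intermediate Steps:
1/(c + q) = 1/(-24444 + 115548) = 1/91104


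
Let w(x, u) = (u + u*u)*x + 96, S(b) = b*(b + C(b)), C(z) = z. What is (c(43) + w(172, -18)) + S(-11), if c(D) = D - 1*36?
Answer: 52977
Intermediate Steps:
S(b) = 2*b**2 (S(b) = b*(b + b) = b*(2*b) = 2*b**2)
w(x, u) = 96 + x*(u + u**2) (w(x, u) = (u + u**2)*x + 96 = x*(u + u**2) + 96 = 96 + x*(u + u**2))
c(D) = -36 + D (c(D) = D - 36 = -36 + D)
(c(43) + w(172, -18)) + S(-11) = ((-36 + 43) + (96 - 18*172 + 172*(-18)**2)) + 2*(-11)**2 = (7 + (96 - 3096 + 172*324)) + 2*121 = (7 + (96 - 3096 + 55728)) + 242 = (7 + 52728) + 242 = 52735 + 242 = 52977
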